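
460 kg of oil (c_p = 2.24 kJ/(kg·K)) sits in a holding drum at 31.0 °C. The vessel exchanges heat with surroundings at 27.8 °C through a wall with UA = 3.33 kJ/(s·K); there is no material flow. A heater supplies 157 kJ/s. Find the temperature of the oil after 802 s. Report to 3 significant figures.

71.7 °C

First-law balance (no shaft work): M c_p dT/dt = −UA(T − T_amb) + Q̇.
dT/dt = (T_ss − T)/τ with T_ss = T_amb + Q̇/UA = 27.8 + 157/3.33 = 74.947 °C, τ = M c_p/UA = 460·2.24/3.33 = 309.43 s.
This is linear first-order; T(t) = T_ss + (T₀ − T_ss) e^(−t/τ).
T(802) = 74.947 + (-43.947)·0.074880 = 71.656 °C.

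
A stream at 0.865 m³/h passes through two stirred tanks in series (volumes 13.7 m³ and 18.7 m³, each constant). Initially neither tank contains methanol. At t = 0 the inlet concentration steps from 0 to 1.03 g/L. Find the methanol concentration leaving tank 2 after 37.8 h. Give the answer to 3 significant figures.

0.619 g/L

Species balance on tank i: dCᵢ/dt = (Cᵢ₋₁ − Cᵢ)/τᵢ with τᵢ = Vᵢ/Q.
τ₁ = 13.7/0.865 = 15.838 h; τ₂ = 18.7/0.865 = 21.618 h.
Tank 1: C₁ = C_in(1 − e^(−t/τ₁)). Tank 2 (τ₁ ≠ τ₂): C₂ = C_in[1 − (τ₁ e^(−t/τ₁) − τ₂ e^(−t/τ₂))/(τ₁ − τ₂)].
At t = 37.8: e^(−t/τ₁) = 0.091938, e^(−t/τ₂) = 0.17403.
C₂ = 1.03·[1 − (15.838·0.091938 − 21.618·0.17403)/(-5.7803)] = 1.03·0.60102 = 0.61905 g/L.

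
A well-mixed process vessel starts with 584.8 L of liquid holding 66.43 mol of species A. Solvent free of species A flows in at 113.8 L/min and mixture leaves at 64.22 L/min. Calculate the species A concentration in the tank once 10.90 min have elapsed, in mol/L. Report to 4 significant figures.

0.02529 mol/L

Total volume: dV/dt = Q_in − Q_out = 49.5800 L/min, so V(t) = 584.8 + 49.5800 t and V(10.90) = 1125.22 L.
Species balance (pure solvent in): dm/dt = −Q_out · m/V(t).
dm/m = −Q_out dt/(V₀ + 49.5800 t); integrating gives ln(m/m₀) = −(Q_out/(Q_in−Q_out)) ln(V/V₀).
m = m₀ (V₀/V)^(Q_out/(Q_in−Q_out)) = 66.43 × (584.8/1125.22)^(1.29528) = 28.4581 mol.
C = m/V = 28.4581/1125.22 = 0.0252911 mol/L.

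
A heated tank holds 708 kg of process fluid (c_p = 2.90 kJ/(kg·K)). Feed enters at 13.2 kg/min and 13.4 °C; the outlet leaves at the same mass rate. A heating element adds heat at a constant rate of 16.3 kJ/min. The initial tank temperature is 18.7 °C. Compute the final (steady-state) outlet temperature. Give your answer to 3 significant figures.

13.8 °C

Heat balance on the well-mixed liquid: M c_p dT/dt = ṁ c_p (T_in − T) + 16.3.
At steady state dT/dt = 0 ⇒ T_ss = T_in + Q̇/(ṁ c_p) = 13.4 + 16.3/(13.2·2.90) = 13.826 °C.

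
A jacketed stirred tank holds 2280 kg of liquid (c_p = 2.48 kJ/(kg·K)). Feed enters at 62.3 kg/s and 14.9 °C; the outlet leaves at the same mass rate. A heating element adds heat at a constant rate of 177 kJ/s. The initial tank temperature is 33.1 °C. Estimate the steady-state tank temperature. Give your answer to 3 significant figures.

16.0 °C

M c_p dT/dt = ṁ c_p (T_in − T) + Q̇.
At steady state dT/dt = 0 ⇒ T_ss = T_in + Q̇/(ṁ c_p) = 14.9 + 177/(62.3·2.48) = 16.046 °C.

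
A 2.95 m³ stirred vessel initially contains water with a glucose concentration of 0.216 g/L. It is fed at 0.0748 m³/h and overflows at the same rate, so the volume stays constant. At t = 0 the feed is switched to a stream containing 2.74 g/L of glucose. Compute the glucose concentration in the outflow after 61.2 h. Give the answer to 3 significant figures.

Unsteady species balance (constant V, well mixed): V dC/dt = Q(C_in − C).
So dC/dt = (C_in − C)/τ with τ = V/Q = 2.95/0.0748 = 39.439 h.
Integrating: C(t) = C_in + (C₀ − C_in) e^(−t/τ).
C(61.2) = 2.74 + (0.216 − 2.74)·e^(−61.2/39.439) = 2.74 + (-2.5240)·0.21187 = 2.2052 g/L.

2.21 g/L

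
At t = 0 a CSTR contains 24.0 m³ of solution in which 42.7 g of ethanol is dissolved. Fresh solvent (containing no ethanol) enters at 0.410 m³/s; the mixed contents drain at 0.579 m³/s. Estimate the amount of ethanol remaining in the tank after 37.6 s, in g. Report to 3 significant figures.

14.9 g

Let m(t) be the amount of ethanol. Volume: V(t) = V₀ + (Q_in − Q_out) t = 24.0 − 0.16900 t; V(37.6) = 17.646 m³.
No ethanol enters, so dm/dt = −Q_out · (m/V).
Separate: dm/m = −Q_out dt/V(t) ⇒ ln(m/m₀) = −(Q_out/(Q_in−Q_out)) ln(V/V₀).
m = m₀ (V₀/V)^(Q_out/(Q_in−Q_out)) = 42.7 × (24.0/17.646)^(-3.4260) = 14.887 g.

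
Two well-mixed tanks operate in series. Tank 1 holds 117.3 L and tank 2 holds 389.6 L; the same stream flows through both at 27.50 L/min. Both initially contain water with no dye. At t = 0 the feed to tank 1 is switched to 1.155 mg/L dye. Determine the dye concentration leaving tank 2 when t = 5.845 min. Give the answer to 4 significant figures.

Species balance on tank i: dCᵢ/dt = (Cᵢ₋₁ − Cᵢ)/τᵢ with τᵢ = Vᵢ/Q.
τ₁ = 117.3/27.50 = 4.26545 min; τ₂ = 389.6/27.50 = 14.1673 min.
Solving the cascade with C₁(0)=C₂(0)=0 gives C₂(t) = C_in[1 − (τ₁ e^(−t/τ₁) − τ₂ e^(−t/τ₂))/(τ₁ − τ₂)].
At t = 5.845: e^(−t/τ₁) = 0.254028, e^(−t/τ₂) = 0.661946.
C₂ = 1.155·[1 − (4.26545·0.254028 − 14.1673·0.661946)/(-9.90182)] = 1.155·0.162332 = 0.187494 mg/L.

0.1875 mg/L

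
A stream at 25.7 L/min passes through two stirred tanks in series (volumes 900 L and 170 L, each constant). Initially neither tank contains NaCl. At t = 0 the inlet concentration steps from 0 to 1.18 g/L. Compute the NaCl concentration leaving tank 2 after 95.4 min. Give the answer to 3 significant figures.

Species balance on tank i: dCᵢ/dt = (Cᵢ₋₁ − Cᵢ)/τᵢ with τᵢ = Vᵢ/Q.
τ₁ = 900/25.7 = 35.019 min; τ₂ = 170/25.7 = 6.6148 min.
Solving the cascade with C₁(0)=C₂(0)=0 gives C₂(t) = C_in[1 − (τ₁ e^(−t/τ₁) − τ₂ e^(−t/τ₂))/(τ₁ − τ₂)].
At t = 95.4: e^(−t/τ₁) = 0.065599, e^(−t/τ₂) = 5.4513e-07.
C₂ = 1.18·[1 − (35.019·0.065599 − 6.6148·5.4513e-07)/(28.405)] = 1.18·0.91913 = 1.0846 g/L.

1.08 g/L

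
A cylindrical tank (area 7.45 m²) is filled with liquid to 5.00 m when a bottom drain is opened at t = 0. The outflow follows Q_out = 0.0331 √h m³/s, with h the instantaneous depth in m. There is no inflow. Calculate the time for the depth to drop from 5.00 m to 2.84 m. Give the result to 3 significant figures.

248 s

A dh/dt = −Q_out = −0.0331 √h.
Separate and integrate: 2(√h − √h₀) = −(0.0331/A) t.
t = 2A(√h₀ − √h)/0.0331 = 2·7.45·(√5.00 − √2.84)/0.0331
  = 14.900 × (2.2361 − 1.6852) / 0.0331 = 247.96 s.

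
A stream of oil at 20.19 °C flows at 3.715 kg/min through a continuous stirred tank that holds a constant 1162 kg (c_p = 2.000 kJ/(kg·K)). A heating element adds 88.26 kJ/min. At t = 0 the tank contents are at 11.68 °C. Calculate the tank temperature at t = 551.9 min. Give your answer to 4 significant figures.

First-law balance (no shaft work): M c_p dT/dt = ṁ c_p (T_in − T) + 88.26.
τ = M/ṁ = 312.786 min; T_ss = T_in + Q̇/(ṁ c_p) = 20.19 + 88.26/(3.715·2.000) = 32.0689 °C.
Integrating: T(t) = T_ss + (T₀ − T_ss) e^(−t/τ).
T(551.9) = 32.0689 + (-20.3889)·e^(−551.9/312.786) = 32.0689 + (-20.3889)·0.171278 = 28.5767 °C.

28.58 °C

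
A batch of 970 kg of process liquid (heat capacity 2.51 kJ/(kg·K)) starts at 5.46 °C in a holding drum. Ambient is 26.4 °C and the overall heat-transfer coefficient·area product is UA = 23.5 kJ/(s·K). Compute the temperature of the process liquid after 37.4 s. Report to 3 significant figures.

11.8 °C

M c_p dT/dt = −UA(T − T_amb).
dT/dt = (T_ss − T)/τ with T_ss = T_amb = 26.400 °C, τ = M c_p/UA = 970·2.51/23.5 = 103.60 s.
Solution: T(t) = T_ss + (T₀ − T_ss) e^(−t/τ).
T(37.4) = 26.400 + (-20.940)·0.69699 = 11.805 °C.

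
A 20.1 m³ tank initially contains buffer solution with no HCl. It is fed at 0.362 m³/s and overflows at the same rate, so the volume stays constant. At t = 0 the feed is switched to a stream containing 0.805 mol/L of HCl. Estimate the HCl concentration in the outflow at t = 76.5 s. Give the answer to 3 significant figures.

0.602 mol/L

Accumulation = in − out for the solute gives V dC/dt = Q(C_in − C).
Time constant τ = V/Q = 20.1/0.362 = 55.525 s.
This is linear first-order; C(t) = C_in + (C₀ − C_in) e^(−t/τ).
C(76.5) = 0.805 + (0 − 0.805)·e^(−76.5/55.525) = 0.805 + (-0.80500)·0.25214 = 0.60203 mol/L.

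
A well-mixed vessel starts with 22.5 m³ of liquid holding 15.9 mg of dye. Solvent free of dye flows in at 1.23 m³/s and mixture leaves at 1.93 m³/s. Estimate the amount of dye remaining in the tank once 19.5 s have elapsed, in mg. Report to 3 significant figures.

Let m(t) be the amount of dye. Volume: V(t) = V₀ + (Q_in − Q_out) t = 22.5 − 0.70000 t; V(19.5) = 8.8500 m³.
Species balance (pure solvent in): dm/dt = −Q_out · m/V(t).
dm/m = −Q_out dt/(V₀ − 0.70000 t); integrating gives ln(m/m₀) = −(Q_out/(Q_in−Q_out)) ln(V/V₀).
m = m₀ (V₀/V)^(Q_out/(Q_in−Q_out)) = 15.9 × (22.5/8.8500)^(-2.7571) = 1.2137 mg.

1.21 mg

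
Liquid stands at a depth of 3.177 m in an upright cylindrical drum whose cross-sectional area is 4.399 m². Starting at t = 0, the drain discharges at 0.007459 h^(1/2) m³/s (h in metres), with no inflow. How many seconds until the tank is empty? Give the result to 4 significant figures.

2102 s

With no inflow, A dh/dt = −0.007459 √h.
Separate and integrate: 2(√h − √h₀) = −(0.007459/A) t.
Tank is empty when √h = 0: t_empty = 2A√h₀/0.007459.
t_empty = 2·4.399·√3.177/0.007459 = 8.79800·1.78241/0.007459 = 2102.38 s.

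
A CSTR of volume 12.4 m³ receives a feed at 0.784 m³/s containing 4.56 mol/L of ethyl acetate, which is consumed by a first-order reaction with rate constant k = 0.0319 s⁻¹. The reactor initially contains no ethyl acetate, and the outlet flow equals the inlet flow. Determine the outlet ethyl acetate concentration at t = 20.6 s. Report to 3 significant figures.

2.60 mol/L

Accumulation = in − out − consumed: V dC/dt = Q C_in − Q C − k V C.
This is linear with rate a = Q/V + k = 0.095126 s⁻¹.
C_ss = Q C_in/(Q + kV) = 3.0308 mol/L; C(t) = C_ss + (C₀ − C_ss) e^(−a t).
C(20.6) = 3.0308 + (-3.0308)·e^(−0.095126·20.6) = 3.0308 + (-3.0308)·0.14092 = 2.6037 mol/L.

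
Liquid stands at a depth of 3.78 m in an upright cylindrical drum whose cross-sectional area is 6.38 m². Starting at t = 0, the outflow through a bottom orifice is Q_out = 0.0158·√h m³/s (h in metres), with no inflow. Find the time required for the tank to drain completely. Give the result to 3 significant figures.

1570 s

With no inflow, A dh/dt = −0.0158 √h.
Separate and integrate: 2(√h − √h₀) = −(0.0158/A) t.
Set h = 0: 2√h₀ = (0.0158/A) t_empty ⇒ t_empty = 2A√h₀/0.0158.
t_empty = 2·6.38·√3.78/0.0158 = 12.760·1.9442/0.0158 = 1570.1 s.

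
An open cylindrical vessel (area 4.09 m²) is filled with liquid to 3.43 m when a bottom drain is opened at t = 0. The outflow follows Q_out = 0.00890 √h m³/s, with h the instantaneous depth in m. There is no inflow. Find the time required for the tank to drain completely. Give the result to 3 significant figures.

Unsteady balance on liquid volume: A dh/dt = −0.00890 √h.
Separate and integrate: 2(√h − √h₀) = −(0.00890/A) t.
Tank is empty when √h = 0: t_empty = 2A√h₀/0.00890.
t_empty = 2·4.09·√3.43/0.00890 = 8.1800·1.8520/0.00890 = 1702.2 s.

1700 s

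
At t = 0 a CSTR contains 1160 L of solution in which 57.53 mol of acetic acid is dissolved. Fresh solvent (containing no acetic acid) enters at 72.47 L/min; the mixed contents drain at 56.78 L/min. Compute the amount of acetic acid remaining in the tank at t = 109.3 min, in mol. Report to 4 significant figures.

Let m(t) be the amount of acetic acid. Volume: V(t) = V₀ + (Q_in − Q_out) t = 1160 + 15.6900 t; V(109.3) = 2874.92 L.
No acetic acid enters, so dm/dt = −Q_out · (m/V).
dm/m = −Q_out dt/(V₀ + 15.6900 t); integrating gives ln(m/m₀) = −(Q_out/(Q_in−Q_out)) ln(V/V₀).
m = m₀ (V₀/V)^(Q_out/(Q_in−Q_out)) = 57.53 × (1160/2874.92)^(3.61887) = 2.15504 mol.

2.155 mol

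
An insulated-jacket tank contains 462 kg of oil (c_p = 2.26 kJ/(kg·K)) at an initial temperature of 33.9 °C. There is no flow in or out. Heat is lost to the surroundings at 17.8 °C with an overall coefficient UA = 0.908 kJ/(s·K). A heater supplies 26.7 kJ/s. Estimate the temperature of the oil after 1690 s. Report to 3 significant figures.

44.1 °C

M c_p dT/dt = −UA(T − T_amb) + Q̇.
dT/dt = (T_ss − T)/τ with T_ss = T_amb + Q̇/UA = 17.8 + 26.7/0.908 = 47.205 °C, τ = M c_p/UA = 462·2.26/0.908 = 1149.9 s.
T approaches T_ss exponentially: T(t) = T_ss + (T₀ − T_ss) e^(−t/τ).
T(1690) = 47.205 + (-13.305)·0.23000 = 44.145 °C.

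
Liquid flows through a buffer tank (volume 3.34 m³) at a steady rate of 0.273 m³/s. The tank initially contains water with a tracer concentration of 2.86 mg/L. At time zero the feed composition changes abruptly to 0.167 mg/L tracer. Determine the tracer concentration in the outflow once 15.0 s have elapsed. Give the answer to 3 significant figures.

0.957 mg/L

Species balance on the tank: V dC/dt = Q(C_in − C).
Time constant τ = V/Q = 3.34/0.273 = 12.234 s.
Solution: C(t) = C_in + (C₀ − C_in) e^(−t/τ).
C(15.0) = 0.167 + (2.86 − 0.167)·e^(−15.0/12.234) = 0.167 + (2.6930)·0.29345 = 0.95726 mg/L.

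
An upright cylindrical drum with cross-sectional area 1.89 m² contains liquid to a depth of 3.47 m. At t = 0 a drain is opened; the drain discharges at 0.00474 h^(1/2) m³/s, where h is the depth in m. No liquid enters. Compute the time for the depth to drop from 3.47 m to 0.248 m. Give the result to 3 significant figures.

A dh/dt = −Q_out = −0.00474 √h.
∫ h^(−1/2) dh = −(0.00474/A) ∫ dt, giving 2√h = 2√h₀ − (0.00474/A) t.
t = 2A(√h₀ − √h)/0.00474 = 2·1.89·(√3.47 − √0.248)/0.00474
  = 3.7800 × (1.8628 − 0.49800) / 0.00474 = 1088.4 s.

1090 s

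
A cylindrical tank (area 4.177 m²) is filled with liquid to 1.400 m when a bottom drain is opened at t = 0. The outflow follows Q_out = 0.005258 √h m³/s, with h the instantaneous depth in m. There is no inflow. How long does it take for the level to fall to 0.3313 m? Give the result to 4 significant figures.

965.4 s

With no inflow, A dh/dt = −0.005258 √h.
This is separable: 2 d(√h)/dt = −0.005258/A, so √h = √h₀ − (0.005258/(2A)) t.
t = 2A(√h₀ − √h)/0.005258 = 2·4.177·(√1.400 − √0.3313)/0.005258
  = 8.35400 × (1.18322 − 0.575587) / 0.005258 = 965.412 s.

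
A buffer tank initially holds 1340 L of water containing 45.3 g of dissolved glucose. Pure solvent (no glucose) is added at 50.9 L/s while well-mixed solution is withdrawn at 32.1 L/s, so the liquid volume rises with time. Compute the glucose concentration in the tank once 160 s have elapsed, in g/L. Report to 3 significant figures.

0.00140 g/L

Total volume: dV/dt = Q_in − Q_out = 18.800 L/s, so V(t) = 1340 + 18.800 t and V(160) = 4348.0 L.
Species balance (pure solvent in): dm/dt = −Q_out · m/V(t).
Separate: dm/m = −Q_out dt/V(t) ⇒ ln(m/m₀) = −(Q_out/(Q_in−Q_out)) ln(V/V₀).
m = m₀ (V₀/V)^(Q_out/(Q_in−Q_out)) = 45.3 × (1340/4348.0)^(1.7074) = 6.0712 g.
C = m/V = 6.0712/4348.0 = 0.0013963 g/L.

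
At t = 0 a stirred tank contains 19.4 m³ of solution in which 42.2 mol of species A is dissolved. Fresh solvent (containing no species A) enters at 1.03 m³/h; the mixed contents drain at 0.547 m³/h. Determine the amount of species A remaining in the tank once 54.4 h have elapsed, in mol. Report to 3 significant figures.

Total volume: dV/dt = Q_in − Q_out = 0.48300 m³/h, so V(t) = 19.4 + 0.48300 t and V(54.4) = 45.675 m³.
No species A enters, so dm/dt = −Q_out · (m/V).
dm/m = −Q_out dt/(V₀ + 0.48300 t); integrating gives ln(m/m₀) = −(Q_out/(Q_in−Q_out)) ln(V/V₀).
m = m₀ (V₀/V)^(Q_out/(Q_in−Q_out)) = 42.2 × (19.4/45.675)^(1.1325) = 16.001 mol.

16.0 mol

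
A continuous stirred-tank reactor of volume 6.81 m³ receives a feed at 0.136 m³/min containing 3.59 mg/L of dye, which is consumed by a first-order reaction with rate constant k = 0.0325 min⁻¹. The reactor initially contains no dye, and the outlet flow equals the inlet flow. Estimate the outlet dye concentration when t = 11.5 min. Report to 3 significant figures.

Accumulation = in − out − consumed: V dC/dt = Q C_in − Q C − k V C.
This is linear with rate a = Q/V + k = 0.052471 min⁻¹.
C_ss = Q C_in/(Q + kV) = 1.3664 mg/L; C(t) = C_ss + (C₀ − C_ss) e^(−a t).
C(11.5) = 1.3664 + (-1.3664)·e^(−0.052471·11.5) = 1.3664 + (-1.3664)·0.54694 = 0.61905 mg/L.

0.619 mg/L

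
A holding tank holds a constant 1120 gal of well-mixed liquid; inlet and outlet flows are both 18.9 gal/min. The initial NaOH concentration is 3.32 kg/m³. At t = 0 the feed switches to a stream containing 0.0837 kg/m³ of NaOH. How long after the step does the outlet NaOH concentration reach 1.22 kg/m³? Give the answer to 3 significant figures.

Transient balance on the dissolved component: V dC/dt = Q(C_in − C), so τ = V/Q = 59.259 min.
C(t) = C_in + (C₀ − C_in) e^(−t/τ). Set C = 1.22 and solve for t:
e^(−t/τ) = (C − C_in)/(C₀ − C_in) = (1.22 − 0.0837)/(3.32 − 0.0837) = 0.35111
t = −τ ln(…) = 59.259 × 1.0467 = 62.024 min.

62.0 min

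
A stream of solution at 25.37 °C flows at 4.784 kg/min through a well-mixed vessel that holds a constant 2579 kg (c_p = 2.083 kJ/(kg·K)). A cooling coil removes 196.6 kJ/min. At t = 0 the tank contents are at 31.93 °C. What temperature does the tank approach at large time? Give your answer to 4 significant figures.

M c_p dT/dt = ṁ c_p (T_in − T) − Q̇.
At steady state dT/dt = 0 ⇒ T_ss = T_in − Q̇/(ṁ c_p) = 25.37 − 196.6/(4.784·2.083) = 5.64109 °C.

5.641 °C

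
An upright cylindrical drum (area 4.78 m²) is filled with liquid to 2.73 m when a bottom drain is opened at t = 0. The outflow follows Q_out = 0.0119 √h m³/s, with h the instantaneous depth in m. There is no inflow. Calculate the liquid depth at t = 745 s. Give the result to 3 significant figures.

Unsteady balance on liquid volume: A dh/dt = −0.0119 √h.
∫ h^(−1/2) dh = −(0.0119/A) ∫ dt, giving 2√h = 2√h₀ − (0.0119/A) t.
√h = √2.73 − 0.0119·745/(2·4.78) = 1.6523 − 0.92735 = 0.72492.
h = 0.72492² = 0.52551 m.

0.526 m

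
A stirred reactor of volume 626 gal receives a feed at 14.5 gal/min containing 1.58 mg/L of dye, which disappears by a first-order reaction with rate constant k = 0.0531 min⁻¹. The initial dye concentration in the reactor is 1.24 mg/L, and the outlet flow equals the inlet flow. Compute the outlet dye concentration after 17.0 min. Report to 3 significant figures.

0.688 mg/L

Species balance: V dC/dt = Q C_in − Q C − k V C.
dC/dt = (Q/V) C_in − (Q/V + k) C; effective rate a = Q/V + k = 0.023163 + 0.0531 = 0.076263 min⁻¹.
C_ss = Q C_in/(Q + kV) = 0.47989 mg/L; C(t) = C_ss + (C₀ − C_ss) e^(−a t).
C(17.0) = 0.47989 + (0.76011)·e^(−0.076263·17.0) = 0.47989 + (0.76011)·0.27350 = 0.68777 mg/L.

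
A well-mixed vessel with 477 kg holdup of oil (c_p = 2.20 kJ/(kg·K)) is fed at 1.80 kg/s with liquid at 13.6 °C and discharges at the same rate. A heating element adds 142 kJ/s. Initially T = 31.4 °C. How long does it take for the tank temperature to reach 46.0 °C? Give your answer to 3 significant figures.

Energy balance: M c_p dT/dt = ṁ c_p (T_in − T) + 142.
τ = M/ṁ = 265.00 s; T_ss = T_in + Q̇/(ṁ c_p) = 49.459 °C.
T(t) = T_ss + (T₀ − T_ss) e^(−t/τ). Set T = 46.0:
e^(−t/τ) = (46.0 − 49.459)/(31.4 − 49.459) = 0.19152
t = −265.00 · ln(0.19152) = 437.98 s.

438 s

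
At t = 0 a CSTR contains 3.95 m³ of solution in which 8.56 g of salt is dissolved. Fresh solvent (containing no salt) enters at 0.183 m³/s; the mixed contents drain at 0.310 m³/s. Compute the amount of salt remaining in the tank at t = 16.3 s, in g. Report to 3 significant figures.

Let m(t) be the amount of salt. Volume: V(t) = V₀ + (Q_in − Q_out) t = 3.95 − 0.12700 t; V(16.3) = 1.8799 m³.
Species balance (pure solvent in): dm/dt = −Q_out · m/V(t).
Separate: dm/m = −Q_out dt/V(t) ⇒ ln(m/m₀) = −(Q_out/(Q_in−Q_out)) ln(V/V₀).
m = m₀ (V₀/V)^(Q_out/(Q_in−Q_out)) = 8.56 × (3.95/1.8799)^(-2.4409) = 1.3975 g.

1.40 g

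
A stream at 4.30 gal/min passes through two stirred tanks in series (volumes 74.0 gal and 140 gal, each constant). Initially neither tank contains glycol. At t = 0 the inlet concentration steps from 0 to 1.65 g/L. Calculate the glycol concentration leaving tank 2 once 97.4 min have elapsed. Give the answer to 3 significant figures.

Time constants: τᵢ = Vᵢ/Q for each well-mixed tank.
τ₁ = 74.0/4.30 = 17.209 min; τ₂ = 140/4.30 = 32.558 min.
Solving the cascade with C₁(0)=C₂(0)=0 gives C₂(t) = C_in[1 − (τ₁ e^(−t/τ₁) − τ₂ e^(−t/τ₂))/(τ₁ − τ₂)].
At t = 97.4: e^(−t/τ₁) = 0.0034835, e^(−t/τ₂) = 0.050208.
C₂ = 1.65·[1 − (17.209·0.0034835 − 32.558·0.050208)/(-15.349)] = 1.65·0.89740 = 1.4807 g/L.

1.48 g/L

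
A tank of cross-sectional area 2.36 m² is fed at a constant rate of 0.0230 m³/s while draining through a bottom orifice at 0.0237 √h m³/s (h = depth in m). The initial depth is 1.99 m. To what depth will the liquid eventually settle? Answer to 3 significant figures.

0.942 m

Level balance: A dh/dt = 0.0230 − 0.0237 √h. Setting dh/dt = 0:
Q_in = 0.0237 √h_ss ⇒ √h_ss = 0.0230/0.0237 = 0.97046.
h_ss = 0.97046² = 0.94180 m. (Since h₀ = 1.99 m > h_ss, the level will fall toward this value.)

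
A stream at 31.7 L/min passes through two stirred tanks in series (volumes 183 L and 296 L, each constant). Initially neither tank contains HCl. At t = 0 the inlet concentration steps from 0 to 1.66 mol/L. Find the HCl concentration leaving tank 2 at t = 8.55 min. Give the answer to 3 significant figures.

0.531 mol/L

Species balance on tank i: dCᵢ/dt = (Cᵢ₋₁ − Cᵢ)/τᵢ with τᵢ = Vᵢ/Q.
τ₁ = 183/31.7 = 5.7729 min; τ₂ = 296/31.7 = 9.3375 min.
Solving the cascade with C₁(0)=C₂(0)=0 gives C₂(t) = C_in[1 − (τ₁ e^(−t/τ₁) − τ₂ e^(−t/τ₂))/(τ₁ − τ₂)].
At t = 8.55: e^(−t/τ₁) = 0.22740, e^(−t/τ₂) = 0.40025.
C₂ = 1.66·[1 − (5.7729·0.22740 − 9.3375·0.40025)/(-3.5647)] = 1.66·0.31981 = 0.53088 mol/L.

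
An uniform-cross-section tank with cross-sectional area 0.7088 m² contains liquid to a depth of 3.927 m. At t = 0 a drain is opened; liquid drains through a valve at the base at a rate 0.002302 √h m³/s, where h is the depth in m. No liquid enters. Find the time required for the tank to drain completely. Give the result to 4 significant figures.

A dh/dt = −Q_out = −0.002302 √h.
Separate and integrate: 2(√h − √h₀) = −(0.002302/A) t.
Set h = 0: 2√h₀ = (0.002302/A) t_empty ⇒ t_empty = 2A√h₀/0.002302.
t_empty = 2·0.7088·√3.927/0.002302 = 1.41760·1.98167/0.002302 = 1220.33 s.

1220 s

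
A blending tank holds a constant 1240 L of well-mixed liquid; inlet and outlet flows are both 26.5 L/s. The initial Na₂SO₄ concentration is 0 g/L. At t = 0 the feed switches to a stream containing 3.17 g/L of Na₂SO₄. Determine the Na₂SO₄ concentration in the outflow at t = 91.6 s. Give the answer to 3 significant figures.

Accumulation = in − out for the solute gives V dC/dt = Q(C_in − C).
Time constant τ = V/Q = 1240/26.5 = 46.792 s.
Solution: C(t) = C_in + (C₀ − C_in) e^(−t/τ).
C(91.6) = 3.17 + (0 − 3.17)·e^(−91.6/46.792) = 3.17 + (-3.1700)·0.14120 = 2.7224 g/L.

2.72 g/L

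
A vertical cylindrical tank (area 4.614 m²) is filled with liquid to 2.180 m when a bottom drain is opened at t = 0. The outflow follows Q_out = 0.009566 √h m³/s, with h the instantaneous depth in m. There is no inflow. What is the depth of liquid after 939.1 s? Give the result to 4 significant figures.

A dh/dt = −Q_out = −0.009566 √h.
∫ h^(−1/2) dh = −(0.009566/A) ∫ dt, giving 2√h = 2√h₀ − (0.009566/A) t.
√h = √2.180 − 0.009566·939.1/(2·4.614) = 1.47648 − 0.973497 = 0.502985.
h = 0.502985² = 0.252994 m.

0.2530 m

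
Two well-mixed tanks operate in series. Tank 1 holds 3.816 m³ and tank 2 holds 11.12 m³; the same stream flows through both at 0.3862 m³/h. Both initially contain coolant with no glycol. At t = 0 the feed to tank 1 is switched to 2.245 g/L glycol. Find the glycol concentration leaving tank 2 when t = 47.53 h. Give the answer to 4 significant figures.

Time constants: τᵢ = Vᵢ/Q for each well-mixed tank.
τ₁ = 3.816/0.3862 = 9.88089 h; τ₂ = 11.12/0.3862 = 28.7934 h.
Tank 1: C₁ = C_in(1 − e^(−t/τ₁)). Tank 2 (τ₁ ≠ τ₂): C₂ = C_in[1 − (τ₁ e^(−t/τ₁) − τ₂ e^(−t/τ₂))/(τ₁ − τ₂)].
At t = 47.53: e^(−t/τ₁) = 0.00814546, e^(−t/τ₂) = 0.191910.
C₂ = 2.245·[1 − (9.88089·0.00814546 − 28.7934·0.191910)/(-18.9125)] = 2.245·0.712081 = 1.59862 g/L.

1.599 g/L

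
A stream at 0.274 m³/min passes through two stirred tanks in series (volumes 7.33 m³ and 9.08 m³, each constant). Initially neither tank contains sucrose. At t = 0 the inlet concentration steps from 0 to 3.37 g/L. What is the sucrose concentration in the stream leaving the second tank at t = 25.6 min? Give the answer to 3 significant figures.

0.716 g/L

Species balance on tank i: dCᵢ/dt = (Cᵢ₋₁ − Cᵢ)/τᵢ with τᵢ = Vᵢ/Q.
τ₁ = 7.33/0.274 = 26.752 min; τ₂ = 9.08/0.274 = 33.139 min.
Solving the cascade with C₁(0)=C₂(0)=0 gives C₂(t) = C_in[1 − (τ₁ e^(−t/τ₁) − τ₂ e^(−t/τ₂))/(τ₁ − τ₂)].
At t = 25.6: e^(−t/τ₁) = 0.38406, e^(−t/τ₂) = 0.46185.
C₂ = 3.37·[1 − (26.752·0.38406 − 33.139·0.46185)/(-6.3869)] = 3.37·0.21233 = 0.71556 g/L.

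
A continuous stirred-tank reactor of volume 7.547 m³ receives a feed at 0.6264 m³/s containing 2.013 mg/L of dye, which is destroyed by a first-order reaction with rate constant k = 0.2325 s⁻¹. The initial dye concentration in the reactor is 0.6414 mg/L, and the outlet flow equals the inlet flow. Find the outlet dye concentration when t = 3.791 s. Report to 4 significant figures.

Species balance: V dC/dt = Q C_in − Q C − k V C.
This is linear with rate a = Q/V + k = 0.315500 s⁻¹.
C_ss = Q C_in/(Q + kV) = 0.529568 mg/L; C(t) = C_ss + (C₀ − C_ss) e^(−a t).
C(3.791) = 0.529568 + (0.111832)·e^(−0.315500·3.791) = 0.529568 + (0.111832)·0.302383 = 0.563384 mg/L.

0.5634 mg/L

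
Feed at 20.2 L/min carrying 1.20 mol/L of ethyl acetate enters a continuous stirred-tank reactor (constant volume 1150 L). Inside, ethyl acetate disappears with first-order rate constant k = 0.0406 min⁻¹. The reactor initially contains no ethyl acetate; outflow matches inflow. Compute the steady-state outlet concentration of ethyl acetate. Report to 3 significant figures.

V dC/dt = Q(C_in − C) − k V C.
At steady state: 0 = Q C_in − (Q + kV) C_ss, so C_ss = Q C_in/(Q + kV).
C_ss = 20.2·1.20/(20.2 + 0.0406·1150) = 24.240/66.890 = 0.36239 mol/L.

0.362 mol/L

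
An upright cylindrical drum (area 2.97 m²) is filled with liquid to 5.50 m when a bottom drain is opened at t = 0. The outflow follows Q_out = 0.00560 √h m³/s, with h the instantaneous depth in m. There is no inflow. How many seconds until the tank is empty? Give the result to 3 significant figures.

A dh/dt = −Q_out = −0.00560 √h.
∫ h^(−1/2) dh = −(0.00560/A) ∫ dt, giving 2√h = 2√h₀ − (0.00560/A) t.
Tank is empty when √h = 0: t_empty = 2A√h₀/0.00560.
t_empty = 2·2.97·√5.50/0.00560 = 5.9400·2.3452/0.00560 = 2487.6 s.

2490 s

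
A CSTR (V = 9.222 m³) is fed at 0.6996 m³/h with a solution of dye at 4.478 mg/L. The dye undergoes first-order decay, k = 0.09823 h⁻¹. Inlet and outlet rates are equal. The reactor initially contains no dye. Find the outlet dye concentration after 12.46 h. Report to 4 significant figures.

1.728 mg/L

Species balance: V dC/dt = Q C_in − Q C − k V C.
dC/dt = (Q/V) C_in − (Q/V + k) C; effective rate a = Q/V + k = 0.0758621 + 0.09823 = 0.174092 h⁻¹.
C_ss = Q C_in/(Q + kV) = 1.95133 mg/L; C(t) = C_ss + (C₀ − C_ss) e^(−a t).
C(12.46) = 1.95133 + (-1.95133)·e^(−0.174092·12.46) = 1.95133 + (-1.95133)·0.114270 = 1.72835 mg/L.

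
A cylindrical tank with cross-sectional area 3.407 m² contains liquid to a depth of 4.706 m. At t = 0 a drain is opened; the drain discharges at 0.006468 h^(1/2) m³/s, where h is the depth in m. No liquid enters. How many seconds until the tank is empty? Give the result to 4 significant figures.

2285 s

With no inflow, A dh/dt = −0.006468 √h.
∫ h^(−1/2) dh = −(0.006468/A) ∫ dt, giving 2√h = 2√h₀ − (0.006468/A) t.
Tank is empty when √h = 0: t_empty = 2A√h₀/0.006468.
t_empty = 2·3.407·√4.706/0.006468 = 6.81400·2.16933/0.006468 = 2285.38 s.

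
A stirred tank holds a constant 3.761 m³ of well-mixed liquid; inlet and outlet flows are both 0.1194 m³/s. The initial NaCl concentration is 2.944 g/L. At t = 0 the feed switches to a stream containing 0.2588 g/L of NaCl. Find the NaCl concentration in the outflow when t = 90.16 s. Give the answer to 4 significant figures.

Accumulation = in − out for the solute gives V dC/dt = Q(C_in − C).
Rewrite as dC/dt + C/τ = C_in/τ, τ = V/Q = 31.4992 s.
Integrating: C(t) = C_in + (C₀ − C_in) e^(−t/τ).
C(90.16) = 0.2588 + (2.944 − 0.2588)·e^(−90.16/31.4992) = 0.2588 + (2.68520)·0.0571373 = 0.412225 g/L.

0.4122 g/L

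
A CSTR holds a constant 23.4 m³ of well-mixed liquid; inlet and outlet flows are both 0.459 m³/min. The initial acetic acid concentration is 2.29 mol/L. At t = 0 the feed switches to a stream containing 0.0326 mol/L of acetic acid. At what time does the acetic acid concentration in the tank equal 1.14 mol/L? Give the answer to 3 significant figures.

Accumulation = in − out for the solute gives V dC/dt = Q(C_in − C), so τ = V/Q = 50.980 min.
C(t) = C_in + (C₀ − C_in) e^(−t/τ). Set C = 1.14 and solve for t:
e^(−t/τ) = (C − C_in)/(C₀ − C_in) = (1.14 − 0.0326)/(2.29 − 0.0326) = 0.49056
t = −τ ln(…) = 50.980 × 0.71220 = 36.308 min.

36.3 min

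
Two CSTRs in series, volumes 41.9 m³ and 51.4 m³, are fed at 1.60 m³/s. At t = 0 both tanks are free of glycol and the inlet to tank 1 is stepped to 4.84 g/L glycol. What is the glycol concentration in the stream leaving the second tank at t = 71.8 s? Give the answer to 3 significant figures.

Time constants: τᵢ = Vᵢ/Q for each well-mixed tank.
τ₁ = 41.9/1.60 = 26.187 s; τ₂ = 51.4/1.60 = 32.125 s.
Solving the cascade with C₁(0)=C₂(0)=0 gives C₂(t) = C_in[1 − (τ₁ e^(−t/τ₁) − τ₂ e^(−t/τ₂))/(τ₁ − τ₂)].
At t = 71.8: e^(−t/τ₁) = 0.064456, e^(−t/τ₂) = 0.10699.
C₂ = 4.84·[1 − (26.187·0.064456 − 32.125·0.10699)/(-5.9375)] = 4.84·0.70541 = 3.4142 g/L.

3.41 g/L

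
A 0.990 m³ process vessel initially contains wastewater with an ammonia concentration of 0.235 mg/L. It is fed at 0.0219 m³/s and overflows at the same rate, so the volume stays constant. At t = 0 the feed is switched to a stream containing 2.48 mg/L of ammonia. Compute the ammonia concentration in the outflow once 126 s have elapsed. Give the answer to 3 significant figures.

Species balance on the tank: V dC/dt = Q(C_in − C).
Time constant τ = V/Q = 0.990/0.0219 = 45.205 s.
Solution: C(t) = C_in + (C₀ − C_in) e^(−t/τ).
C(126) = 2.48 + (0.235 − 2.48)·e^(−126/45.205) = 2.48 + (-2.2450)·0.061589 = 2.3417 mg/L.

2.34 mg/L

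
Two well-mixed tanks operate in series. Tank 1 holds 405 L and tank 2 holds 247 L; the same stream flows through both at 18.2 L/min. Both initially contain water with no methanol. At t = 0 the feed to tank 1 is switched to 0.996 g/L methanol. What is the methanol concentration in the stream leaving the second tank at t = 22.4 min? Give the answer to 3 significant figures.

0.362 g/L

Time constants: τᵢ = Vᵢ/Q for each well-mixed tank.
τ₁ = 405/18.2 = 22.253 min; τ₂ = 247/18.2 = 13.571 min.
Tank 1: C₁ = C_in(1 − e^(−t/τ₁)). Tank 2 (τ₁ ≠ τ₂): C₂ = C_in[1 − (τ₁ e^(−t/τ₁) − τ₂ e^(−t/τ₂))/(τ₁ − τ₂)].
At t = 22.4: e^(−t/τ₁) = 0.36545, e^(−t/τ₂) = 0.19195.
C₂ = 0.996·[1 − (22.253·0.36545 − 13.571·0.19195)/(8.6813)] = 0.996·0.36331 = 0.36186 g/L.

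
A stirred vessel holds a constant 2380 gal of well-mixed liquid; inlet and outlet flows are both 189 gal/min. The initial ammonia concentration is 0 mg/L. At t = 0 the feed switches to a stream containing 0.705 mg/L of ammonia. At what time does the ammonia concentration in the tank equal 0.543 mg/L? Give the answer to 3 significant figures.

Species balance on the tank: V dC/dt = Q(C_in − C), so τ = V/Q = 12.593 min.
C(t) = C_in + (C₀ − C_in) e^(−t/τ). Set C = 0.543 and solve for t:
e^(−t/τ) = (C − C_in)/(C₀ − C_in) = (0.543 − 0.705)/(0 − 0.705) = 0.22979
t = −τ ln(…) = 12.593 × 1.4706 = 18.519 min.

18.5 min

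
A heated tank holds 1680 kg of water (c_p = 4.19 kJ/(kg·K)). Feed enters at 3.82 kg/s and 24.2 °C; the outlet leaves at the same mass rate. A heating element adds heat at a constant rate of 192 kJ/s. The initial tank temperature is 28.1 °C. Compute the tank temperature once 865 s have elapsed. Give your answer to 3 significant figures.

Energy balance: M c_p dT/dt = ṁ c_p (T_in − T) + 192.
τ = M/ṁ = 439.79 s; T_ss = T_in + Q̇/(ṁ c_p) = 24.2 + 192/(3.82·4.19) = 36.196 °C.
Integrating: T(t) = T_ss + (T₀ − T_ss) e^(−t/τ).
T(865) = 36.196 + (-8.0957)·e^(−865/439.79) = 36.196 + (-8.0957)·0.13990 = 35.063 °C.

35.1 °C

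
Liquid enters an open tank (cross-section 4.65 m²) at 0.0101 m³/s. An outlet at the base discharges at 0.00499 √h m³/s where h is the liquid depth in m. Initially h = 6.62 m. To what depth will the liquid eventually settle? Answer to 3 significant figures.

A dh/dt = Q_in − 0.00499 √h. Steady state requires inflow = outflow:
Q_in = 0.00499 √h_ss ⇒ √h_ss = 0.0101/0.00499 = 2.0240.
h_ss = 2.0240² = 4.0968 m. (Since h₀ = 6.62 m > h_ss, the level will fall toward this value.)

4.10 m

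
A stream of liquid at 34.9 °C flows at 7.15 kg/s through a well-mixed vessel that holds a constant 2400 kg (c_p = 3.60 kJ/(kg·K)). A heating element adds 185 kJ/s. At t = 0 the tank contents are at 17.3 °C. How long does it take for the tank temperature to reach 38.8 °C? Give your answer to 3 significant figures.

678 s

Energy balance: M c_p dT/dt = ṁ c_p (T_in − T) + 185.
τ = M/ṁ = 335.66 s; T_ss = T_in + Q̇/(ṁ c_p) = 42.087 °C.
T(t) = T_ss + (T₀ − T_ss) e^(−t/τ). Set T = 38.8:
e^(−t/τ) = (38.8 − 42.087)/(17.3 − 42.087) = 0.13262
t = −335.66 · ln(0.13262) = 678.13 s.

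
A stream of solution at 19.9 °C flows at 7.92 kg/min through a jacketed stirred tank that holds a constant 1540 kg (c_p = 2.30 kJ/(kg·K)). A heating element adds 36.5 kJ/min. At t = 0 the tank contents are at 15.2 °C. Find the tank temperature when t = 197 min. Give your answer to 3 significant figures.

M c_p dT/dt = ṁ c_p (T_in − T) + Q̇.
Rearrange: dT/dt = (T_ss − T)/τ with τ = M/ṁ = 194.44 min and T_ss = T_in + Q̇/(ṁ c_p) = 21.904 °C.
Integrating: T(t) = T_ss + (T₀ − T_ss) e^(−t/τ).
T(197) = 21.904 + (-6.7037)·e^(−197/194.44) = 21.904 + (-6.7037)·0.36308 = 19.470 °C.

19.5 °C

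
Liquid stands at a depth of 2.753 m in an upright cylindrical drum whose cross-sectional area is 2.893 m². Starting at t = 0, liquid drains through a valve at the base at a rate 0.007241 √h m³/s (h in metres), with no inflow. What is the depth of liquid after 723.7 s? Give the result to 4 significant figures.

0.5678 m

With no inflow, A dh/dt = −0.007241 √h.
This is separable: 2 d(√h)/dt = −0.007241/A, so √h = √h₀ − (0.007241/(2A)) t.
√h = √2.753 − 0.007241·723.7/(2·2.893) = 1.65922 − 0.905688 = 0.753529.
h = 0.753529² = 0.567805 m.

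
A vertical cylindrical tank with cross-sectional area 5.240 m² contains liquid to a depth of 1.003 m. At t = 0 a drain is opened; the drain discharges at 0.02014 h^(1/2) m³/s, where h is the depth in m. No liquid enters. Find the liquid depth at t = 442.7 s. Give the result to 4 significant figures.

With no inflow, A dh/dt = −0.02014 √h.
This is separable: 2 d(√h)/dt = −0.02014/A, so √h = √h₀ − (0.02014/(2A)) t.
√h = √1.003 − 0.02014·442.7/(2·5.240) = 1.00150 − 0.850761 = 0.150738.
h = 0.150738² = 0.0227218 m.

0.02272 m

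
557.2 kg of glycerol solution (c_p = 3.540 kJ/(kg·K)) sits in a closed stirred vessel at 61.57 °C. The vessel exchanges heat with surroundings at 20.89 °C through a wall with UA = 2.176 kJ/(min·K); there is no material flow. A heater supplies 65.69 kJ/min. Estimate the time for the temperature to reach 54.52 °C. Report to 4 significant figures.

M c_p dT/dt = −UA(T − T_amb) + Q̇.
τ = M c_p/UA = 906.474 min; T_ss = T_amb + Q̇/UA = 20.89 + 65.69/2.176 = 51.0784 °C.
T(t) = T_ss + (T₀ − T_ss)e^(−t/τ); set T = 54.52:
t = −τ ln[(T − T_ss)/(T₀ − T_ss)] = −906.474 · ln(0.328033) = 1010.39 min.

1010 min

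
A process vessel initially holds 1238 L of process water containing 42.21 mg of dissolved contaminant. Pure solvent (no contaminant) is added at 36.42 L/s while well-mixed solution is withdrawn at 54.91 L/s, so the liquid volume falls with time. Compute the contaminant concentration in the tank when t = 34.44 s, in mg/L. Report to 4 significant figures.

Let m(t) be the amount of contaminant. Volume: V(t) = V₀ + (Q_in − Q_out) t = 1238 − 18.4900 t; V(34.44) = 601.204 L.
Solute balance: dm/dt = 0 − Q_out C = −Q_out m/V(t).
Separate: dm/m = −Q_out dt/V(t) ⇒ ln(m/m₀) = −(Q_out/(Q_in−Q_out)) ln(V/V₀).
m = m₀ (V₀/V)^(Q_out/(Q_in−Q_out)) = 42.21 × (1238/601.204)^(-2.96971) = 4.94107 mg.
C = m/V = 4.94107/601.204 = 0.00821861 mg/L.

0.008219 mg/L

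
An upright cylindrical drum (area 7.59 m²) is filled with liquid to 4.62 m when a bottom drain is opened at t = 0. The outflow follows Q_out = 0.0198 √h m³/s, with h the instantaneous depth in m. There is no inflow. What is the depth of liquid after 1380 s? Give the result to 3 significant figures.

Volume balance on the tank: A dh/dt = −0.0198 √h.
Separate and integrate: 2(√h − √h₀) = −(0.0198/A) t.
√h = √4.62 − 0.0198·1380/(2·7.59) = 2.1494 − 1.8000 = 0.34942.
h = 0.34942² = 0.12209 m.

0.122 m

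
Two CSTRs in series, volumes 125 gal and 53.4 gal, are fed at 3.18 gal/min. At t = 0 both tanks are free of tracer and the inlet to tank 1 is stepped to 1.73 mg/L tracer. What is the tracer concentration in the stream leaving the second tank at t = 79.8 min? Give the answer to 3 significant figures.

Each tank obeys Vᵢ dCᵢ/dt = Q(Cᵢ₋₁ − Cᵢ), so τᵢ = Vᵢ/Q.
τ₁ = 125/3.18 = 39.308 min; τ₂ = 53.4/3.18 = 16.792 min.
Tank 1: C₁ = C_in(1 − e^(−t/τ₁)). Tank 2 (τ₁ ≠ τ₂): C₂ = C_in[1 − (τ₁ e^(−t/τ₁) − τ₂ e^(−t/τ₂))/(τ₁ − τ₂)].
At t = 79.8: e^(−t/τ₁) = 0.13132, e^(−t/τ₂) = 0.0086332.
C₂ = 1.73·[1 − (39.308·0.13132 − 16.792·0.0086332)/(22.516)] = 1.73·0.77718 = 1.3445 mg/L.

1.34 mg/L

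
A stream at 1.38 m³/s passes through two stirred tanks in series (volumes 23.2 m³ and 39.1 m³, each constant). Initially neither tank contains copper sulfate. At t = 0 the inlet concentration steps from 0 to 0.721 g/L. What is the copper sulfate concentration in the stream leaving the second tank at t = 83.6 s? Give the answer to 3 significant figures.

0.636 g/L

Each tank obeys Vᵢ dCᵢ/dt = Q(Cᵢ₋₁ − Cᵢ), so τᵢ = Vᵢ/Q.
τ₁ = 23.2/1.38 = 16.812 s; τ₂ = 39.1/1.38 = 28.333 s.
Solving the cascade with C₁(0)=C₂(0)=0 gives C₂(t) = C_in[1 − (τ₁ e^(−t/τ₁) − τ₂ e^(−t/τ₂))/(τ₁ − τ₂)].
At t = 83.6: e^(−t/τ₁) = 0.0069240, e^(−t/τ₂) = 0.052309.
C₂ = 0.721·[1 − (16.812·0.0069240 − 28.333·0.052309)/(-11.522)] = 0.721·0.88147 = 0.63554 g/L.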